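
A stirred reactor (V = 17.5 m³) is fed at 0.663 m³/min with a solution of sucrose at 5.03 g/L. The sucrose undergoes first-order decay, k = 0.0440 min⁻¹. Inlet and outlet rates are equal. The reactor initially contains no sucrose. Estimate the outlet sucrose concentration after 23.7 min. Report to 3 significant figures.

1.99 g/L

V dC/dt = Q(C_in − C) − k V C.
This is linear with rate a = Q/V + k = 0.081886 min⁻¹.
C_ss = Q C_in/(Q + kV) = 2.3272 g/L; C(t) = C_ss + (C₀ − C_ss) e^(−a t).
C(23.7) = 2.3272 + (-2.3272)·e^(−0.081886·23.7) = 2.3272 + (-2.3272)·0.14360 = 1.9930 g/L.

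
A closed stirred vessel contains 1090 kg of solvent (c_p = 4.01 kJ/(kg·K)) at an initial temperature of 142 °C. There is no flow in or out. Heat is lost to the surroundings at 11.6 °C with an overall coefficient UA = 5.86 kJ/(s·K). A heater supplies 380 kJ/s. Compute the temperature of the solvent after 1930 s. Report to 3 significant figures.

First-law balance (no shaft work): M c_p dT/dt = −UA(T − T_amb) + Q̇.
dT/dt = (T_ss − T)/τ with T_ss = T_amb + Q̇/UA = 11.6 + 380/5.86 = 76.446 °C, τ = M c_p/UA = 1090·4.01/5.86 = 745.89 s.
Integrating: T(t) = T_ss + (T₀ − T_ss) e^(−t/τ).
T(1930) = 76.446 + (65.554)·0.075206 = 81.376 °C.

81.4 °C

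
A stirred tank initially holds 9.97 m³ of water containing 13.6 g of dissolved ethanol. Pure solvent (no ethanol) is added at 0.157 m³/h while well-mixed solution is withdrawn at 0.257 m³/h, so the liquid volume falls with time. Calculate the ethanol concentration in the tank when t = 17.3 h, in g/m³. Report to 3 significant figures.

Total volume: dV/dt = Q_in − Q_out = -0.10000 m³/h, so V(t) = 9.97 − 0.10000 t and V(17.3) = 8.2400 m³.
No ethanol enters, so dm/dt = −Q_out · (m/V).
Separate: dm/m = −Q_out dt/V(t) ⇒ ln(m/m₀) = −(Q_out/(Q_in−Q_out)) ln(V/V₀).
m = m₀ (V₀/V)^(Q_out/(Q_in−Q_out)) = 13.6 × (9.97/8.2400)^(-2.5700) = 8.3335 g.
C = m/V = 8.3335/8.2400 = 1.0113 g/m³.

1.01 g/m³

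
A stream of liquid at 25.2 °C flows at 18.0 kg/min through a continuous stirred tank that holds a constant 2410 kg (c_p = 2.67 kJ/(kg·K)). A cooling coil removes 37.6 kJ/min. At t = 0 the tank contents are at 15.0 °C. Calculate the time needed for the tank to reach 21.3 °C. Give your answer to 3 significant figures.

148 min

M c_p dT/dt = ṁ c_p (T_in − T) − Q̇.
τ = M/ṁ = 133.89 min; T_ss = T_in − Q̇/(ṁ c_p) = 24.418 °C.
T(t) = T_ss + (T₀ − T_ss) e^(−t/τ). Set T = 21.3:
e^(−t/τ) = (21.3 − 24.418)/(15.0 − 24.418) = 0.33104
t = −133.89 · ln(0.33104) = 148.02 min.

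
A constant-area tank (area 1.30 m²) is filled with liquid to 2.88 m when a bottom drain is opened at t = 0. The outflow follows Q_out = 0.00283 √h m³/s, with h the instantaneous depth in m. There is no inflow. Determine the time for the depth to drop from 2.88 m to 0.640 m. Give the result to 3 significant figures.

824 s

A dh/dt = −Q_out = −0.00283 √h.
This is separable: 2 d(√h)/dt = −0.00283/A, so √h = √h₀ − (0.00283/(2A)) t.
t = 2A(√h₀ − √h)/0.00283 = 2·1.30·(√2.88 − √0.640)/0.00283
  = 2.6000 × (1.6971 − 0.80000) / 0.00283 = 824.15 s.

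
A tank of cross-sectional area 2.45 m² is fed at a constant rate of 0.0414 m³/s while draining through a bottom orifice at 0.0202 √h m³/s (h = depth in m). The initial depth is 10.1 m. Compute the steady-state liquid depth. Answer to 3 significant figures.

Level balance: A dh/dt = 0.0414 − 0.0202 √h. Setting dh/dt = 0:
Q_in = 0.0202 √h_ss ⇒ √h_ss = 0.0414/0.0202 = 2.0495.
h_ss = 2.0495² = 4.2005 m. (Since h₀ = 10.1 m > h_ss, the level will fall toward this value.)

4.20 m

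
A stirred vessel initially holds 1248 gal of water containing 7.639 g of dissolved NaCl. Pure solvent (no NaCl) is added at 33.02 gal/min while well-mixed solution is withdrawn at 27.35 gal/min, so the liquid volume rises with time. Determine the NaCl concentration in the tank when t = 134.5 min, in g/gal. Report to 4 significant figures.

0.0003808 g/gal

Total volume: dV/dt = Q_in − Q_out = 5.67000 gal/min, so V(t) = 1248 + 5.67000 t and V(134.5) = 2010.62 gal.
No NaCl enters, so dm/dt = −Q_out · (m/V).
dm/m = −Q_out dt/(V₀ + 5.67000 t); integrating gives ln(m/m₀) = −(Q_out/(Q_in−Q_out)) ln(V/V₀).
m = m₀ (V₀/V)^(Q_out/(Q_in−Q_out)) = 7.639 × (1248/2010.62)^(4.82363) = 0.765584 g.
C = m/V = 0.765584/2010.62 = 0.000380771 g/gal.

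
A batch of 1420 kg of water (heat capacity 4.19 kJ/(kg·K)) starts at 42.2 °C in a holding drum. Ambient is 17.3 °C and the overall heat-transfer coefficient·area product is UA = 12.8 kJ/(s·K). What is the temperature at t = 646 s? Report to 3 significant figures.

23.5 °C

M c_p dT/dt = −UA(T − T_amb).
dT/dt = (T_ss − T)/τ with T_ss = T_amb = 17.300 °C, τ = M c_p/UA = 1420·4.19/12.8 = 464.83 s.
This is linear first-order; T(t) = T_ss + (T₀ − T_ss) e^(−t/τ).
T(646) = 17.300 + (24.900)·0.24913 = 23.503 °C.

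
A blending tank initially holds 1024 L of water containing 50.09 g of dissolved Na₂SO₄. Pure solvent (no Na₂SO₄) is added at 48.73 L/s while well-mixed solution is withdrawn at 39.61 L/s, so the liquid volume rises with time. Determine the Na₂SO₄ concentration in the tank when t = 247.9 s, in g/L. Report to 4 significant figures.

9.653e-05 g/L

Total volume: dV/dt = Q_in − Q_out = 9.12000 L/s, so V(t) = 1024 + 9.12000 t and V(247.9) = 3284.85 L.
No Na₂SO₄ enters, so dm/dt = −Q_out · (m/V).
Separate: dm/m = −Q_out dt/V(t) ⇒ ln(m/m₀) = −(Q_out/(Q_in−Q_out)) ln(V/V₀).
m = m₀ (V₀/V)^(Q_out/(Q_in−Q_out)) = 50.09 × (1024/3284.85)^(4.34320) = 0.317070 g.
C = m/V = 0.317070/3284.85 = 9.65251e-05 g/L.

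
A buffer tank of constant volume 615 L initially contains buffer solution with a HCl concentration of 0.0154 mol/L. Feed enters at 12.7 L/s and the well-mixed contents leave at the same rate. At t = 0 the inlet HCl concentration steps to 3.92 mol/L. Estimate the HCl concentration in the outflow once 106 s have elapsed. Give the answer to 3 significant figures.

3.48 mol/L

Accumulation = in − out for the solute gives V dC/dt = Q(C_in − C).
Time constant τ = V/Q = 615/12.7 = 48.425 s.
C approaches C_in exponentially: C(t) = C_in + (C₀ − C_in) e^(−t/τ).
C(106) = 3.92 + (0.0154 − 3.92)·e^(−106/48.425) = 3.92 + (-3.9046)·0.11204 = 3.4825 mol/L.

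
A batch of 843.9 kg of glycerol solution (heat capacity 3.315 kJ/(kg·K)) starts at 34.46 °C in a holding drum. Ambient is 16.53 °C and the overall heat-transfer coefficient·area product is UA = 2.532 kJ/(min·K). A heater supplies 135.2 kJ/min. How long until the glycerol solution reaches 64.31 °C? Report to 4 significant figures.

Heat balance on the well-mixed liquid: M c_p dT/dt = −UA(T − T_amb) + Q̇.
τ = M c_p/UA = 1104.87 min; T_ss = T_amb + Q̇/UA = 16.53 + 135.2/2.532 = 69.9265 °C.
T(t) = T_ss + (T₀ − T_ss)e^(−t/τ); set T = 64.31:
t = −τ ln[(T − T_ss)/(T₀ − T_ss)] = −1104.87 · ln(0.158361) = 2036.14 min.

2036 min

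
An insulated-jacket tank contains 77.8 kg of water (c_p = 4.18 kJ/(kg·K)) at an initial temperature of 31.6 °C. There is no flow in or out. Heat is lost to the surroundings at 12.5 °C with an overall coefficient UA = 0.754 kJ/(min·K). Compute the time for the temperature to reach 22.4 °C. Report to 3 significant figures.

Energy balance: M c_p dT/dt = −UA(T − T_amb).
τ = M c_p/UA = 431.31 min; T_ss = T_amb = 12.500 °C.
T(t) = T_ss + (T₀ − T_ss)e^(−t/τ); set T = 22.4:
t = −τ ln[(T − T_ss)/(T₀ − T_ss)] = −431.31 · ln(0.51832) = 283.43 min.

283 min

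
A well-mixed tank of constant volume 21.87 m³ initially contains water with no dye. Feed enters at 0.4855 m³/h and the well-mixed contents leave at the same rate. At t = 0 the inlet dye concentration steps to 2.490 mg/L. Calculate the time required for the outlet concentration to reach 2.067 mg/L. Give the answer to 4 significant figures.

Species balance: V dC/dt = Q(C_in − C) ⇒ τ = V/Q = 45.0463 h.
C(t) = C_in + (C₀ − C_in) e^(−t/τ). Set C = 2.067 and solve for t:
e^(−t/τ) = (C − C_in)/(C₀ − C_in) = (2.067 − 2.490)/(0 − 2.490) = 0.169880
t = −τ ln(…) = 45.0463 × 1.77267 = 79.8521 h.

79.85 h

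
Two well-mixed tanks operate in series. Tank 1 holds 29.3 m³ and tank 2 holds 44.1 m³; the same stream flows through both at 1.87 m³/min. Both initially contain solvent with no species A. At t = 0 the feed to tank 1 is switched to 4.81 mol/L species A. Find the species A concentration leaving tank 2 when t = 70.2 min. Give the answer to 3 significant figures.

4.19 mol/L

Time constants: τᵢ = Vᵢ/Q for each well-mixed tank.
τ₁ = 29.3/1.87 = 15.668 min; τ₂ = 44.1/1.87 = 23.583 min.
Solving the cascade with C₁(0)=C₂(0)=0 gives C₂(t) = C_in[1 − (τ₁ e^(−t/τ₁) − τ₂ e^(−t/τ₂))/(τ₁ − τ₂)].
At t = 70.2: e^(−t/τ₁) = 0.011330, e^(−t/τ₂) = 0.050959.
C₂ = 4.81·[1 − (15.668·0.011330 − 23.583·0.050959)/(-7.9144)] = 4.81·0.87059 = 4.1875 mol/L.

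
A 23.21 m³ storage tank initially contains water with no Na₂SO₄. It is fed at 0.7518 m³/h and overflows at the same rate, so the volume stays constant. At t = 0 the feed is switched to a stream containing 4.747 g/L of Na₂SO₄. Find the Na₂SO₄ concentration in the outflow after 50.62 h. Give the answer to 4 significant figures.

Unsteady species balance (constant V, well mixed): V dC/dt = Q(C_in − C).
So dC/dt = (C_in − C)/τ with τ = V/Q = 23.21/0.7518 = 30.8726 h.
C approaches C_in exponentially: C(t) = C_in + (C₀ − C_in) e^(−t/τ).
C(50.62) = 4.747 + (0 − 4.747)·e^(−50.62/30.8726) = 4.747 + (-4.74700)·0.194049 = 3.82585 g/L.

3.826 g/L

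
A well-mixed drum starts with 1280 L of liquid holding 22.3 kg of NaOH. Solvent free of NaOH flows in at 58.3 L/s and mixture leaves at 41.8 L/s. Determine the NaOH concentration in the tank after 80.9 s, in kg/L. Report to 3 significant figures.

Let m(t) be the amount of NaOH. Volume: V(t) = V₀ + (Q_in − Q_out) t = 1280 + 16.500 t; V(80.9) = 2614.9 L.
No NaOH enters, so dm/dt = −Q_out · (m/V).
Separate: dm/m = −Q_out dt/V(t) ⇒ ln(m/m₀) = −(Q_out/(Q_in−Q_out)) ln(V/V₀).
m = m₀ (V₀/V)^(Q_out/(Q_in−Q_out)) = 22.3 × (1280/2614.9)^(2.5333) = 3.6507 kg.
C = m/V = 3.6507/2614.9 = 0.0013961 kg/L.

0.00140 kg/L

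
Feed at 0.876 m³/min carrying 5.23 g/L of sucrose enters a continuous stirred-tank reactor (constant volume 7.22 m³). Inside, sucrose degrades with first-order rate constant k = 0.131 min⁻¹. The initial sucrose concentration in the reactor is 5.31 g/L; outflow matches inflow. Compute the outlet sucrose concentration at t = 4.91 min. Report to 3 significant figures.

Accumulation = in − out − consumed: V dC/dt = Q C_in − Q C − k V C.
dC/dt = (Q/V) C_in − (Q/V + k) C; effective rate a = Q/V + k = 0.12133 + 0.131 = 0.25233 min⁻¹.
C_ss = Q C_in/(Q + kV) = 2.5148 g/L; C(t) = C_ss + (C₀ − C_ss) e^(−a t).
C(4.91) = 2.5148 + (2.7952)·e^(−0.25233·4.91) = 2.5148 + (2.7952)·0.28969 = 3.3245 g/L.

3.32 g/L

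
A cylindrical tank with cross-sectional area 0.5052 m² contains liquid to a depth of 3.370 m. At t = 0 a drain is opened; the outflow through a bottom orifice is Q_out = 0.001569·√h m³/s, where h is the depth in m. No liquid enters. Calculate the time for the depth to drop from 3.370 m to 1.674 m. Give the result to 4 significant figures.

349.0 s

Mass balance (ρ constant): A dh/dt = −0.001569 √h.
Separate and integrate: 2(√h − √h₀) = −(0.001569/A) t.
t = 2A(√h₀ − √h)/0.001569 = 2·0.5052·(√3.370 − √1.674)/0.001569
  = 1.01040 × (1.83576 − 1.29383) / 0.001569 = 348.987 s.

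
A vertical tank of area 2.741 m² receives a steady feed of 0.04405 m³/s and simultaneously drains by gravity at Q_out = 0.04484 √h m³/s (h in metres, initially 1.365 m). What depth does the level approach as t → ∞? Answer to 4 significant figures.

A dh/dt = Q_in − 0.04484 √h. Steady state requires inflow = outflow:
Q_in = 0.04484 √h_ss ⇒ √h_ss = 0.04405/0.04484 = 0.982382.
h_ss = 0.982382² = 0.965074 m. (Since h₀ = 1.365 m > h_ss, the level will fall toward this value.)

0.9651 m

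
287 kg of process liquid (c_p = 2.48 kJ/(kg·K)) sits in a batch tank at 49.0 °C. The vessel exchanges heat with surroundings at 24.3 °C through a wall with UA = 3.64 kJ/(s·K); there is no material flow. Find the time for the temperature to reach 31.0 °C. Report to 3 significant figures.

Lumped-capacitance energy balance: M c_p dT/dt = UA(T_amb − T).
τ = M c_p/UA = 195.54 s; T_ss = T_amb = 24.300 °C.
T(t) = T_ss + (T₀ − T_ss)e^(−t/τ); set T = 31.0:
t = −τ ln[(T − T_ss)/(T₀ − T_ss)] = −195.54 · ln(0.27126) = 255.12 s.

255 s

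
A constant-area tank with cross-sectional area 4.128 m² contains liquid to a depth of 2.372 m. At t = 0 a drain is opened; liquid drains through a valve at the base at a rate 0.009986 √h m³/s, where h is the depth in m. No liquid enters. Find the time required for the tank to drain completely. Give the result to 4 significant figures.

1273 s

A dh/dt = −Q_out = −0.009986 √h.
Separate and integrate: 2(√h − √h₀) = −(0.009986/A) t.
Set h = 0: 2√h₀ = (0.009986/A) t_empty ⇒ t_empty = 2A√h₀/0.009986.
t_empty = 2·4.128·√2.372/0.009986 = 8.25600·1.54013/0.009986 = 1273.31 s.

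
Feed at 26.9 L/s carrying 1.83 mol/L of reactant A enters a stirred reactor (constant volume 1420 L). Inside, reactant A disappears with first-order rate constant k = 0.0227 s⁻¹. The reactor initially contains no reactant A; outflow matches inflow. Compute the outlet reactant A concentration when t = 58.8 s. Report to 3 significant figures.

Species balance: V dC/dt = Q C_in − Q C − k V C.
This is linear with rate a = Q/V + k = 0.041644 s⁻¹.
C_ss = Q C_in/(Q + kV) = 0.83247 mol/L; C(t) = C_ss + (C₀ − C_ss) e^(−a t).
C(58.8) = 0.83247 + (-0.83247)·e^(−0.041644·58.8) = 0.83247 + (-0.83247)·0.086410 = 0.76053 mol/L.

0.761 mol/L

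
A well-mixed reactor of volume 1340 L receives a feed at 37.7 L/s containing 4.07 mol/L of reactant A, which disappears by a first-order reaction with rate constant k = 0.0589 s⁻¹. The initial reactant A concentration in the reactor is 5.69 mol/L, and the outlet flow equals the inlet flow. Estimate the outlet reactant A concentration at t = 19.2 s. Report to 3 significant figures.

2.14 mol/L

Species balance: V dC/dt = Q C_in − Q C − k V C.
This is linear with rate a = Q/V + k = 0.087034 s⁻¹.
C_ss = Q C_in/(Q + kV) = 1.3157 mol/L; C(t) = C_ss + (C₀ − C_ss) e^(−a t).
C(19.2) = 1.3157 + (4.3743)·e^(−0.087034·19.2) = 1.3157 + (4.3743)·0.18805 = 2.1382 mol/L.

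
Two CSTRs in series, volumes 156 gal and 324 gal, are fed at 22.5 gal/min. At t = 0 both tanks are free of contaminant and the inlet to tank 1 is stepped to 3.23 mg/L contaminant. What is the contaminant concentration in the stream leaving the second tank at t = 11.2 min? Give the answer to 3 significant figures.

Time constants: τᵢ = Vᵢ/Q for each well-mixed tank.
τ₁ = 156/22.5 = 6.9333 min; τ₂ = 324/22.5 = 14.400 min.
Solving the cascade with C₁(0)=C₂(0)=0 gives C₂(t) = C_in[1 − (τ₁ e^(−t/τ₁) − τ₂ e^(−t/τ₂))/(τ₁ − τ₂)].
At t = 11.2: e^(−t/τ₁) = 0.19881, e^(−t/τ₂) = 0.45943.
C₂ = 3.23·[1 − (6.9333·0.19881 − 14.400·0.45943)/(-7.4667)] = 3.23·0.29858 = 0.96441 mg/L.

0.964 mg/L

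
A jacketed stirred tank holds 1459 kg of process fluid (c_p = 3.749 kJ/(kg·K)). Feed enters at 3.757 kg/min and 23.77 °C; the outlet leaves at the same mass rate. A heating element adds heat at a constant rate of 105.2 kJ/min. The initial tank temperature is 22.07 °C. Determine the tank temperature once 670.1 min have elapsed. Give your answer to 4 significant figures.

First-law balance (no shaft work): M c_p dT/dt = ṁ c_p (T_in − T) + 105.2.
Rearrange: dT/dt = (T_ss − T)/τ with τ = M/ṁ = 388.342 min and T_ss = T_in + Q̇/(ṁ c_p) = 31.2389 °C.
Integrating: T(t) = T_ss + (T₀ − T_ss) e^(−t/τ).
T(670.1) = 31.2389 + (-9.16894)·e^(−670.1/388.342) = 31.2389 + (-9.16894)·0.178077 = 29.6062 °C.

29.61 °C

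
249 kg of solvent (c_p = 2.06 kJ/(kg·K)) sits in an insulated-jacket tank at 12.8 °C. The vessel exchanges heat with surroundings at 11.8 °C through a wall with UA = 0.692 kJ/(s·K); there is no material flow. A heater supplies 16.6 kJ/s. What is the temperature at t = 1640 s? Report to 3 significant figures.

33.3 °C

M c_p dT/dt = −UA(T − T_amb) + Q̇.
dT/dt = (T_ss − T)/τ with T_ss = T_amb + Q̇/UA = 11.8 + 16.6/0.692 = 35.788 °C, τ = M c_p/UA = 249·2.06/0.692 = 741.24 s.
Solution: T(t) = T_ss + (T₀ − T_ss) e^(−t/τ).
T(1640) = 35.788 + (-22.988)·0.10943 = 33.273 °C.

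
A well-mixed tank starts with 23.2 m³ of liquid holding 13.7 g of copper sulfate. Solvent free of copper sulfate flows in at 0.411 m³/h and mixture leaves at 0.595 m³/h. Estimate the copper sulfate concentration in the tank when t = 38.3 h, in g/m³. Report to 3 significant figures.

Let m(t) be the amount of copper sulfate. Volume: V(t) = V₀ + (Q_in − Q_out) t = 23.2 − 0.18400 t; V(38.3) = 16.153 m³.
Solute balance: dm/dt = 0 − Q_out C = −Q_out m/V(t).
Separate: dm/m = −Q_out dt/V(t) ⇒ ln(m/m₀) = −(Q_out/(Q_in−Q_out)) ln(V/V₀).
m = m₀ (V₀/V)^(Q_out/(Q_in−Q_out)) = 13.7 × (23.2/16.153)^(-3.2337) = 4.2487 g.
C = m/V = 4.2487/16.153 = 0.26303 g/m³.

0.263 g/m³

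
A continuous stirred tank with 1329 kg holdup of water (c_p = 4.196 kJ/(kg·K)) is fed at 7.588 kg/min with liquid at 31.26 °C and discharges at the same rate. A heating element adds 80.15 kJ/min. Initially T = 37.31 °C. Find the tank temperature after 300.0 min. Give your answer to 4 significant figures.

34.41 °C

M c_p dT/dt = ṁ c_p (T_in − T) + Q̇.
Rearrange: dT/dt = (T_ss − T)/τ with τ = M/ṁ = 175.145 min and T_ss = T_in + Q̇/(ṁ c_p) = 33.7773 °C.
T approaches T_ss exponentially: T(t) = T_ss + (T₀ − T_ss) e^(−t/τ).
T(300.0) = 33.7773 + (3.53267)·e^(−300.0/175.145) = 33.7773 + (3.53267)·0.180348 = 34.4144 °C.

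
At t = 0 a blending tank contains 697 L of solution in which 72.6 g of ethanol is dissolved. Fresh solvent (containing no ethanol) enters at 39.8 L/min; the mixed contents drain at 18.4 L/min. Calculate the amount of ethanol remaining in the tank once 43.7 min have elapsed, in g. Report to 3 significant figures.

Total volume: dV/dt = Q_in − Q_out = 21.400 L/min, so V(t) = 697 + 21.400 t and V(43.7) = 1632.2 L.
Species balance (pure solvent in): dm/dt = −Q_out · m/V(t).
Separate: dm/m = −Q_out dt/V(t) ⇒ ln(m/m₀) = −(Q_out/(Q_in−Q_out)) ln(V/V₀).
m = m₀ (V₀/V)^(Q_out/(Q_in−Q_out)) = 72.6 × (697/1632.2)^(0.85981) = 34.931 g.

34.9 g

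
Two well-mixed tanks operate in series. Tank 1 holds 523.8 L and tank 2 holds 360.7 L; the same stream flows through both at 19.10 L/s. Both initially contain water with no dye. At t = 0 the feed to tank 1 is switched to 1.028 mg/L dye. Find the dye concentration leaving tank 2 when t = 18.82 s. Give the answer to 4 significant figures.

Species balance on tank i: dCᵢ/dt = (Cᵢ₋₁ − Cᵢ)/τᵢ with τᵢ = Vᵢ/Q.
τ₁ = 523.8/19.10 = 27.4241 s; τ₂ = 360.7/19.10 = 18.8848 s.
Solving the cascade with C₁(0)=C₂(0)=0 gives C₂(t) = C_in[1 − (τ₁ e^(−t/τ₁) − τ₂ e^(−t/τ₂))/(τ₁ − τ₂)].
At t = 18.82: e^(−t/τ₁) = 0.503456, e^(−t/τ₂) = 0.369144.
C₂ = 1.028·[1 − (27.4241·0.503456 − 18.8848·0.369144)/(8.53927)] = 1.028·0.199509 = 0.205095 mg/L.

0.2051 mg/L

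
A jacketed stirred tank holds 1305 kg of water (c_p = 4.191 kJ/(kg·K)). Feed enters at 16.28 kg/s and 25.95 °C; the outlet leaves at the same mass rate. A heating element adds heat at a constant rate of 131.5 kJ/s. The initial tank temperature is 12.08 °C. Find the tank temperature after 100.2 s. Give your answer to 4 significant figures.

M c_p dT/dt = ṁ c_p (T_in − T) + Q̇.
Rearrange: dT/dt = (T_ss − T)/τ with τ = M/ṁ = 80.1597 s and T_ss = T_in + Q̇/(ṁ c_p) = 27.8773 °C.
This is linear first-order; T(t) = T_ss + (T₀ − T_ss) e^(−t/τ).
T(100.2) = 27.8773 + (-15.7973)·e^(−100.2/80.1597) = 27.8773 + (-15.7973)·0.286503 = 23.3513 °C.

23.35 °C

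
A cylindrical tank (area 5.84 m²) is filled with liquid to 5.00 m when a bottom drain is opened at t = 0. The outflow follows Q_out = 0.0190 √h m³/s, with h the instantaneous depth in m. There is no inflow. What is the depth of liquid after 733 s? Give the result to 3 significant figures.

1.09 m

Unsteady balance on liquid volume: A dh/dt = −0.0190 √h.
Separate and integrate: 2(√h − √h₀) = −(0.0190/A) t.
√h = √5.00 − 0.0190·733/(2·5.84) = 2.2361 − 1.1924 = 1.0437.
h = 1.0437² = 1.0893 m.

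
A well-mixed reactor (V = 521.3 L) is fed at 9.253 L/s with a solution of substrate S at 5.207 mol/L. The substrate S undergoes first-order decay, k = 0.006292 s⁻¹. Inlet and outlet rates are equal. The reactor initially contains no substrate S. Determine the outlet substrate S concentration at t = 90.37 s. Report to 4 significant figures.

3.407 mol/L

Species balance: V dC/dt = Q C_in − Q C − k V C.
This is linear with rate a = Q/V + k = 0.0240419 s⁻¹.
C_ss = Q C_in/(Q + kV) = 3.84427 mol/L; C(t) = C_ss + (C₀ − C_ss) e^(−a t).
C(90.37) = 3.84427 + (-3.84427)·e^(−0.0240419·90.37) = 3.84427 + (-3.84427)·0.113874 = 3.40651 mol/L.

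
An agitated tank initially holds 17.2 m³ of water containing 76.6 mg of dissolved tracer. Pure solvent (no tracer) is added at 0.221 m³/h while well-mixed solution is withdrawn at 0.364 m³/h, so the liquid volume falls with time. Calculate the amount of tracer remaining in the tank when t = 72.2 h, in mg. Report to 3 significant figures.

Total volume: dV/dt = Q_in − Q_out = -0.14300 m³/h, so V(t) = 17.2 − 0.14300 t and V(72.2) = 6.8754 m³.
Solute balance: dm/dt = 0 − Q_out C = −Q_out m/V(t).
dm/m = −Q_out dt/(V₀ − 0.14300 t); integrating gives ln(m/m₀) = −(Q_out/(Q_in−Q_out)) ln(V/V₀).
m = m₀ (V₀/V)^(Q_out/(Q_in−Q_out)) = 76.6 × (17.2/6.8754)^(-2.5455) = 7.4225 mg.

7.42 mg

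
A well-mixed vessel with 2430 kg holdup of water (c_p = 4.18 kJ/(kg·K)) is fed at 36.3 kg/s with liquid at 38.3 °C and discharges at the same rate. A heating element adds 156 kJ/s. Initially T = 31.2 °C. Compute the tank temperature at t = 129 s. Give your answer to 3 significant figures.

38.1 °C

Energy balance: M c_p dT/dt = ṁ c_p (T_in − T) + 156.
τ = M/ṁ = 66.942 s; T_ss = T_in + Q̇/(ṁ c_p) = 38.3 + 156/(36.3·4.18) = 39.328 °C.
This is linear first-order; T(t) = T_ss + (T₀ − T_ss) e^(−t/τ).
T(129) = 39.328 + (-8.1281)·e^(−129/66.942) = 39.328 + (-8.1281)·0.14558 = 38.145 °C.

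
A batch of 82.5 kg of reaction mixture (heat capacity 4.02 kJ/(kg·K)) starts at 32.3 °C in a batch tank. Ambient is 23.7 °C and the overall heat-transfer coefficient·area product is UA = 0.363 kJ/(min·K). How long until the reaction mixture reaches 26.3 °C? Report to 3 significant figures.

Energy balance: M c_p dT/dt = −UA(T − T_amb).
τ = M c_p/UA = 913.64 min; T_ss = T_amb = 23.700 °C.
T(t) = T_ss + (T₀ − T_ss)e^(−t/τ); set T = 26.3:
t = −τ ln[(T − T_ss)/(T₀ − T_ss)] = −913.64 · ln(0.30233) = 1092.9 min.

1090 min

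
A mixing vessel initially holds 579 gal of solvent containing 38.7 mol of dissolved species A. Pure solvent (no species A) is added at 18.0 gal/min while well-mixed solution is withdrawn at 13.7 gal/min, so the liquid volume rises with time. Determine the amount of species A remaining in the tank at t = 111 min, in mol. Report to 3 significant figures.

Total volume: dV/dt = Q_in − Q_out = 4.3000 gal/min, so V(t) = 579 + 4.3000 t and V(111) = 1056.3 gal.
Solute balance: dm/dt = 0 − Q_out C = −Q_out m/V(t).
dm/m = −Q_out dt/(V₀ + 4.3000 t); integrating gives ln(m/m₀) = −(Q_out/(Q_in−Q_out)) ln(V/V₀).
m = m₀ (V₀/V)^(Q_out/(Q_in−Q_out)) = 38.7 × (579/1056.3)^(3.1860) = 5.6991 mol.

5.70 mol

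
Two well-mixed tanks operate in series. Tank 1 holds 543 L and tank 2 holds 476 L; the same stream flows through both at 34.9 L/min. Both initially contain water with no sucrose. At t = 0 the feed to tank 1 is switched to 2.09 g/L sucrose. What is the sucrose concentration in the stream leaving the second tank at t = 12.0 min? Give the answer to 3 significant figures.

0.417 g/L

Each tank obeys Vᵢ dCᵢ/dt = Q(Cᵢ₋₁ − Cᵢ), so τᵢ = Vᵢ/Q.
τ₁ = 543/34.9 = 15.559 min; τ₂ = 476/34.9 = 13.639 min.
Tank 1: C₁ = C_in(1 − e^(−t/τ₁)). Tank 2 (τ₁ ≠ τ₂): C₂ = C_in[1 − (τ₁ e^(−t/τ₁) − τ₂ e^(−t/τ₂))/(τ₁ − τ₂)].
At t = 12.0: e^(−t/τ₁) = 0.46243, e^(−t/τ₂) = 0.41485.
C₂ = 2.09·[1 − (15.559·0.46243 − 13.639·0.41485)/(1.9198)] = 2.09·0.19960 = 0.41716 g/L.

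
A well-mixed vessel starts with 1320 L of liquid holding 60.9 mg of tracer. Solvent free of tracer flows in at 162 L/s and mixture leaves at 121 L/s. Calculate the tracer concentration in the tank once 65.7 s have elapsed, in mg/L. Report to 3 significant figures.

0.000570 mg/L

Let m(t) be the amount of tracer. Volume: V(t) = V₀ + (Q_in − Q_out) t = 1320 + 41.000 t; V(65.7) = 4013.7 L.
Species balance (pure solvent in): dm/dt = −Q_out · m/V(t).
dm/m = −Q_out dt/(V₀ + 41.000 t); integrating gives ln(m/m₀) = −(Q_out/(Q_in−Q_out)) ln(V/V₀).
m = m₀ (V₀/V)^(Q_out/(Q_in−Q_out)) = 60.9 × (1320/4013.7)^(2.9512) = 2.2870 mg.
C = m/V = 2.2870/4013.7 = 0.00056980 mg/L.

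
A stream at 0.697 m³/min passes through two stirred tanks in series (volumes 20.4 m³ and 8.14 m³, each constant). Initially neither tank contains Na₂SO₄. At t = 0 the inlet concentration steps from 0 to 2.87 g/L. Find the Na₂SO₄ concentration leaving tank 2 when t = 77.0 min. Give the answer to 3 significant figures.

2.53 g/L

Time constants: τᵢ = Vᵢ/Q for each well-mixed tank.
τ₁ = 20.4/0.697 = 29.268 min; τ₂ = 8.14/0.697 = 11.679 min.
Solving the cascade with C₁(0)=C₂(0)=0 gives C₂(t) = C_in[1 − (τ₁ e^(−t/τ₁) − τ₂ e^(−t/τ₂))/(τ₁ − τ₂)].
At t = 77.0: e^(−t/τ₁) = 0.072018, e^(−t/τ₂) = 0.0013696.
C₂ = 2.87·[1 − (29.268·0.072018 − 11.679·0.0013696)/(17.590)] = 2.87·0.88107 = 2.5287 g/L.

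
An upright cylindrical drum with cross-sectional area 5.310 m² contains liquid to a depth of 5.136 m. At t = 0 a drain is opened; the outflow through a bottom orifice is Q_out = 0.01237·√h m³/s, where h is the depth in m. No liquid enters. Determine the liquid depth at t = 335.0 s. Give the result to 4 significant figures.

With no inflow, A dh/dt = −0.01237 √h.
Separate and integrate: 2(√h − √h₀) = −(0.01237/A) t.
√h = √5.136 − 0.01237·335.0/(2·5.310) = 2.26627 − 0.390202 = 1.87607.
h = 1.87607² = 3.51965 m.

3.520 m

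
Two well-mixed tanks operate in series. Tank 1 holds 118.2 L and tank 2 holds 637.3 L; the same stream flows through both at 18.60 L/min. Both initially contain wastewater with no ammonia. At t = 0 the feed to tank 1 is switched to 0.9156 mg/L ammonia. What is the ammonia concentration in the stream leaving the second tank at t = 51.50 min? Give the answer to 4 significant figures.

0.6656 mg/L

Species balance on tank i: dCᵢ/dt = (Cᵢ₋₁ − Cᵢ)/τᵢ with τᵢ = Vᵢ/Q.
τ₁ = 118.2/18.60 = 6.35484 min; τ₂ = 637.3/18.60 = 34.2634 min.
Tank 1: C₁ = C_in(1 − e^(−t/τ₁)). Tank 2 (τ₁ ≠ τ₂): C₂ = C_in[1 − (τ₁ e^(−t/τ₁) − τ₂ e^(−t/τ₂))/(τ₁ − τ₂)].
At t = 51.50: e^(−t/τ₁) = 0.000302309, e^(−t/τ₂) = 0.222448.
C₂ = 0.9156·[1 − (6.35484·0.000302309 − 34.2634·0.222448)/(-27.9086)] = 0.9156·0.726968 = 0.665612 mg/L.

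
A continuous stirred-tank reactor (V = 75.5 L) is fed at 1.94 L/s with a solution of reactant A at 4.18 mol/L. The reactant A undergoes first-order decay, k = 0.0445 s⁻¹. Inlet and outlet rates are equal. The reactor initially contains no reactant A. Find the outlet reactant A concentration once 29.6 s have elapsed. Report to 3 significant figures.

V dC/dt = Q(C_in − C) − k V C.
This is linear with rate a = Q/V + k = 0.070195 s⁻¹.
C_ss = Q C_in/(Q + kV) = 1.5301 mol/L; C(t) = C_ss + (C₀ − C_ss) e^(−a t).
C(29.6) = 1.5301 + (-1.5301)·e^(−0.070195·29.6) = 1.5301 + (-1.5301)·0.12521 = 1.3385 mol/L.

1.34 mol/L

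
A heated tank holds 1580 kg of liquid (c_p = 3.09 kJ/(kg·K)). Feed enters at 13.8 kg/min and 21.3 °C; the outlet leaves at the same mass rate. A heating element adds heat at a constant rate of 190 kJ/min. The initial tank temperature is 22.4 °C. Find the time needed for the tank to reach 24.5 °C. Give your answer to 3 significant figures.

Energy balance: M c_p dT/dt = ṁ c_p (T_in − T) + 190.
τ = M/ṁ = 114.49 min; T_ss = T_in + Q̇/(ṁ c_p) = 25.756 °C.
T(t) = T_ss + (T₀ − T_ss) e^(−t/τ). Set T = 24.5:
e^(−t/τ) = (24.5 − 25.756)/(22.4 − 25.756) = 0.37420
t = −114.49 · ln(0.37420) = 112.54 min.

113 min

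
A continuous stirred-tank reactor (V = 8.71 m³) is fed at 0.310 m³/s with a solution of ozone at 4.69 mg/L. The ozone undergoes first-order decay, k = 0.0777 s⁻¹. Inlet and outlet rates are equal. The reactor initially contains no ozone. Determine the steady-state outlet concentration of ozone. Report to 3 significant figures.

1.47 mg/L

Accumulation = in − out − consumed: V dC/dt = Q C_in − Q C − k V C.
Steady state (dC/dt = 0): C_ss = Q C_in/(Q + kV) = C_in/(1 + kV/Q).
C_ss = 0.310·4.69/(0.310 + 0.0777·8.71) = 1.4539/0.98677 = 1.4734 mg/L.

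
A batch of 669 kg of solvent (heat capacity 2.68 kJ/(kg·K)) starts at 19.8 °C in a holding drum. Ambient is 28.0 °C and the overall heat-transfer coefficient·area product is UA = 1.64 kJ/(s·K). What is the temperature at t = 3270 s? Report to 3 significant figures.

Lumped-capacitance energy balance: M c_p dT/dt = UA(T_amb − T).
dT/dt = (T_ss − T)/τ with T_ss = T_amb = 28.000 °C, τ = M c_p/UA = 669·2.68/1.64 = 1093.2 s.
T approaches T_ss exponentially: T(t) = T_ss + (T₀ − T_ss) e^(−t/τ).
T(3270) = 28.000 + (-8.2000)·0.050232 = 27.588 °C.

27.6 °C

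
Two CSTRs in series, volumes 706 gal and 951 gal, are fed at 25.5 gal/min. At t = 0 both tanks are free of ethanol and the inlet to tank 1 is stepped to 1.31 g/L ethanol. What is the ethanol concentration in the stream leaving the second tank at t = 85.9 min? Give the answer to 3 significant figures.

Species balance on tank i: dCᵢ/dt = (Cᵢ₋₁ − Cᵢ)/τᵢ with τᵢ = Vᵢ/Q.
τ₁ = 706/25.5 = 27.686 min; τ₂ = 951/25.5 = 37.294 min.
Solving the cascade with C₁(0)=C₂(0)=0 gives C₂(t) = C_in[1 − (τ₁ e^(−t/τ₁) − τ₂ e^(−t/τ₂))/(τ₁ − τ₂)].
At t = 85.9: e^(−t/τ₁) = 0.044931, e^(−t/τ₂) = 0.099927.
C₂ = 1.31·[1 − (27.686·0.044931 − 37.294·0.099927)/(-9.6078)] = 1.31·0.74159 = 0.97149 g/L.

0.971 g/L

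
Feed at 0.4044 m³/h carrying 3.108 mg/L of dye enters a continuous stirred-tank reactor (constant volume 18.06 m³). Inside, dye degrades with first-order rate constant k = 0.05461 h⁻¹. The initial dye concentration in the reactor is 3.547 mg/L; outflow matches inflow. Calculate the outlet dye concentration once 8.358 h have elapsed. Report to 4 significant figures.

2.293 mg/L

V dC/dt = Q(C_in − C) − k V C.
This is linear with rate a = Q/V + k = 0.0770020 h⁻¹.
C_ss = Q C_in/(Q + kV) = 0.903800 mg/L; C(t) = C_ss + (C₀ − C_ss) e^(−a t).
C(8.358) = 0.903800 + (2.64320)·e^(−0.0770020·8.358) = 0.903800 + (2.64320)·0.525407 = 2.29255 mg/L.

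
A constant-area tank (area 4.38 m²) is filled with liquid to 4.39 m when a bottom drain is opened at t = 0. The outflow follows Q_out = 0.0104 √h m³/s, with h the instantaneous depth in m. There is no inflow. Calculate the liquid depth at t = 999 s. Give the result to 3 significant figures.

0.827 m

Volume balance on the tank: A dh/dt = −0.0104 √h.
Separate and integrate: 2(√h − √h₀) = −(0.0104/A) t.
√h = √4.39 − 0.0104·999/(2·4.38) = 2.0952 − 1.1860 = 0.90921.
h = 0.90921² = 0.82665 m.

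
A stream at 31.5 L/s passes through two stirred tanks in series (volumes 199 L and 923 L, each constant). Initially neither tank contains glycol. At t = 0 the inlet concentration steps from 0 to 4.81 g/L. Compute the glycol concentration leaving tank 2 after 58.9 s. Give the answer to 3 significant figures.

3.99 g/L

Time constants: τᵢ = Vᵢ/Q for each well-mixed tank.
τ₁ = 199/31.5 = 6.3175 s; τ₂ = 923/31.5 = 29.302 s.
Tank 1: C₁ = C_in(1 − e^(−t/τ₁)). Tank 2 (τ₁ ≠ τ₂): C₂ = C_in[1 − (τ₁ e^(−t/τ₁) − τ₂ e^(−t/τ₂))/(τ₁ − τ₂)].
At t = 58.9: e^(−t/τ₁) = 8.9313e-05, e^(−t/τ₂) = 0.13397.
C₂ = 4.81·[1 − (6.3175·8.9313e-05 − 29.302·0.13397)/(-22.984)] = 4.81·0.82923 = 3.9886 g/L.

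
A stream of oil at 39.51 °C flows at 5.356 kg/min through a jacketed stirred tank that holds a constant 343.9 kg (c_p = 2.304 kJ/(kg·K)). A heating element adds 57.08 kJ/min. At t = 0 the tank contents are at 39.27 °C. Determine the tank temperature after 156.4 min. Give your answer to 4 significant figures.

43.71 °C

First-law balance (no shaft work): M c_p dT/dt = ṁ c_p (T_in − T) + 57.08.
τ = M/ṁ = 64.2084 min; T_ss = T_in + Q̇/(ṁ c_p) = 39.51 + 57.08/(5.356·2.304) = 44.1355 °C.
Solution: T(t) = T_ss + (T₀ − T_ss) e^(−t/τ).
T(156.4) = 44.1355 + (-4.86552)·e^(−156.4/64.2084) = 44.1355 + (-4.86552)·0.0875260 = 43.7097 °C.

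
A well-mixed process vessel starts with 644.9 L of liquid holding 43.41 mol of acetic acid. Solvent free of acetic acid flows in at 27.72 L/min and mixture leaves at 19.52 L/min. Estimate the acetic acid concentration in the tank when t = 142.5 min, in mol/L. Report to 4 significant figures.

Let m(t) be the amount of acetic acid. Volume: V(t) = V₀ + (Q_in − Q_out) t = 644.9 + 8.20000 t; V(142.5) = 1813.40 L.
Species balance (pure solvent in): dm/dt = −Q_out · m/V(t).
dm/m = −Q_out dt/(V₀ + 8.20000 t); integrating gives ln(m/m₀) = −(Q_out/(Q_in−Q_out)) ln(V/V₀).
m = m₀ (V₀/V)^(Q_out/(Q_in−Q_out)) = 43.41 × (644.9/1813.40)^(2.38049) = 3.70466 mol.
C = m/V = 3.70466/1813.40 = 0.00204293 mol/L.

0.002043 mol/L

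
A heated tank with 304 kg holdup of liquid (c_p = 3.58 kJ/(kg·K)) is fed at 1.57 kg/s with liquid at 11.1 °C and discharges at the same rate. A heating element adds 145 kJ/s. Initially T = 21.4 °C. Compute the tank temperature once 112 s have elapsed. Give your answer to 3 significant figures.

28.2 °C

Energy balance: M c_p dT/dt = ṁ c_p (T_in − T) + 145.
τ = M/ṁ = 193.63 s; T_ss = T_in + Q̇/(ṁ c_p) = 11.1 + 145/(1.57·3.58) = 36.898 °C.
Integrating: T(t) = T_ss + (T₀ − T_ss) e^(−t/τ).
T(112) = 36.898 + (-15.498)·e^(−112/193.63) = 36.898 + (-15.498)·0.56078 = 28.207 °C.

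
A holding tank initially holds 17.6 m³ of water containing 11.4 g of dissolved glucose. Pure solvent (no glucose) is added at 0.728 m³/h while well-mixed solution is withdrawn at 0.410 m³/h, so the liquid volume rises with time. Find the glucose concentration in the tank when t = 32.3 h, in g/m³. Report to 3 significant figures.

0.226 g/m³

Let m(t) be the amount of glucose. Volume: V(t) = V₀ + (Q_in − Q_out) t = 17.6 + 0.31800 t; V(32.3) = 27.871 m³.
Solute balance: dm/dt = 0 − Q_out C = −Q_out m/V(t).
Separate: dm/m = −Q_out dt/V(t) ⇒ ln(m/m₀) = −(Q_out/(Q_in−Q_out)) ln(V/V₀).
m = m₀ (V₀/V)^(Q_out/(Q_in−Q_out)) = 11.4 × (17.6/27.871)^(1.2893) = 6.3023 g.
C = m/V = 6.3023/27.871 = 0.22612 g/m³.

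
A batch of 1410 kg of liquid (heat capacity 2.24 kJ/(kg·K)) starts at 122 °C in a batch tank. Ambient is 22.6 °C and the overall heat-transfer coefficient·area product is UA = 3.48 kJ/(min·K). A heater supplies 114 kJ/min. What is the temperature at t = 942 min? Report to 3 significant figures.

79.0 °C

Heat balance on the well-mixed liquid: M c_p dT/dt = −UA(T − T_amb) + Q̇.
dT/dt = (T_ss − T)/τ with T_ss = T_amb + Q̇/UA = 22.6 + 114/3.48 = 55.359 °C, τ = M c_p/UA = 1410·2.24/3.48 = 907.59 min.
T approaches T_ss exponentially: T(t) = T_ss + (T₀ − T_ss) e^(−t/τ).
T(942) = 55.359 + (66.641)·0.35419 = 78.962 °C.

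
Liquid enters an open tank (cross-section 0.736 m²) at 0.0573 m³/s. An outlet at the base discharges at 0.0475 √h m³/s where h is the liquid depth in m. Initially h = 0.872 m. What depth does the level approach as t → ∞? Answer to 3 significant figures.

1.46 m

Level balance: A dh/dt = 0.0573 − 0.0475 √h. Setting dh/dt = 0:
Q_in = 0.0475 √h_ss ⇒ √h_ss = 0.0573/0.0475 = 1.2063.
h_ss = 1.2063² = 1.4552 m. (Since h₀ = 0.872 m < h_ss, the level will rise toward this value.)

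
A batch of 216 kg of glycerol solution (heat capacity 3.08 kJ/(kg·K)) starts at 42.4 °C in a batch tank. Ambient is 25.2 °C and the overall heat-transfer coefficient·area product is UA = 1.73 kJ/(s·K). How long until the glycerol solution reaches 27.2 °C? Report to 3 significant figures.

First-law balance (no shaft work): M c_p dT/dt = −UA(T − T_amb).
τ = M c_p/UA = 384.55 s; T_ss = T_amb = 25.200 °C.
T(t) = T_ss + (T₀ − T_ss)e^(−t/τ); set T = 27.2:
t = −τ ln[(T − T_ss)/(T₀ − T_ss)] = −384.55 · ln(0.11628) = 827.47 s.

827 s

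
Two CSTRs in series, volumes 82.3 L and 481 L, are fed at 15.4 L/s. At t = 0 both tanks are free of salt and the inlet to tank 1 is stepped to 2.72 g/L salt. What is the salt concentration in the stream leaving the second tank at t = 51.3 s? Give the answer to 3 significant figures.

Time constants: τᵢ = Vᵢ/Q for each well-mixed tank.
τ₁ = 82.3/15.4 = 5.3442 s; τ₂ = 481/15.4 = 31.234 s.
Solving the cascade with C₁(0)=C₂(0)=0 gives C₂(t) = C_in[1 − (τ₁ e^(−t/τ₁) − τ₂ e^(−t/τ₂))/(τ₁ − τ₂)].
At t = 51.3: e^(−t/τ₁) = 6.7778e-05, e^(−t/τ₂) = 0.19350.
C₂ = 2.72·[1 − (5.3442·6.7778e-05 − 31.234·0.19350)/(-25.890)] = 2.72·0.76657 = 2.0851 g/L.

2.09 g/L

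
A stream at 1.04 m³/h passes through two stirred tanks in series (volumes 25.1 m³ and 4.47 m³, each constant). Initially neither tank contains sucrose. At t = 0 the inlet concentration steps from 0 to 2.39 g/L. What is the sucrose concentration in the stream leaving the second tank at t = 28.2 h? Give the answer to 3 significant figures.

1.49 g/L

Each tank obeys Vᵢ dCᵢ/dt = Q(Cᵢ₋₁ − Cᵢ), so τᵢ = Vᵢ/Q.
τ₁ = 25.1/1.04 = 24.135 h; τ₂ = 4.47/1.04 = 4.2981 h.
Solving the cascade with C₁(0)=C₂(0)=0 gives C₂(t) = C_in[1 − (τ₁ e^(−t/τ₁) − τ₂ e^(−t/τ₂))/(τ₁ − τ₂)].
At t = 28.2: e^(−t/τ₁) = 0.31085, e^(−t/τ₂) = 0.0014144.
C₂ = 2.39·[1 − (24.135·0.31085 − 4.2981·0.0014144)/(19.837)] = 2.39·0.62210 = 1.4868 g/L.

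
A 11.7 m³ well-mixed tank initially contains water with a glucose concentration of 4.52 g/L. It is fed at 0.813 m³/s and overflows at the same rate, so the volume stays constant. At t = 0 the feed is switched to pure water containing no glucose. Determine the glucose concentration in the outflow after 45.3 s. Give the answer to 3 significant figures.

Accumulation = in − out for the solute gives V dC/dt = Q(C_in − C).
So dC/dt = (C_in − C)/τ with τ = V/Q = 11.7/0.813 = 14.391 s.
C approaches C_in exponentially: C(t) = C_in + (C₀ − C_in) e^(−t/τ).
C(45.3) = 0 + (4.52 − 0)·e^(−45.3/14.391) = 0 + (4.5200)·0.042948 = 0.19412 g/L.

0.194 g/L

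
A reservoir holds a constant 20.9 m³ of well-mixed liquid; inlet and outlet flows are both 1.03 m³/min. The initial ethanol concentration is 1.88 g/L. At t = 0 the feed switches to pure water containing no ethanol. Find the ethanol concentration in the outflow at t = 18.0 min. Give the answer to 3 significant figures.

0.774 g/L

Species balance on the tank: V dC/dt = Q(C_in − C).
So dC/dt = (C_in − C)/τ with τ = V/Q = 20.9/1.03 = 20.291 min.
This is linear first-order; C(t) = C_in + (C₀ − C_in) e^(−t/τ).
C(18.0) = 0 + (1.88 − 0)·e^(−18.0/20.291) = 0 + (1.8800)·0.41186 = 0.77429 g/L.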